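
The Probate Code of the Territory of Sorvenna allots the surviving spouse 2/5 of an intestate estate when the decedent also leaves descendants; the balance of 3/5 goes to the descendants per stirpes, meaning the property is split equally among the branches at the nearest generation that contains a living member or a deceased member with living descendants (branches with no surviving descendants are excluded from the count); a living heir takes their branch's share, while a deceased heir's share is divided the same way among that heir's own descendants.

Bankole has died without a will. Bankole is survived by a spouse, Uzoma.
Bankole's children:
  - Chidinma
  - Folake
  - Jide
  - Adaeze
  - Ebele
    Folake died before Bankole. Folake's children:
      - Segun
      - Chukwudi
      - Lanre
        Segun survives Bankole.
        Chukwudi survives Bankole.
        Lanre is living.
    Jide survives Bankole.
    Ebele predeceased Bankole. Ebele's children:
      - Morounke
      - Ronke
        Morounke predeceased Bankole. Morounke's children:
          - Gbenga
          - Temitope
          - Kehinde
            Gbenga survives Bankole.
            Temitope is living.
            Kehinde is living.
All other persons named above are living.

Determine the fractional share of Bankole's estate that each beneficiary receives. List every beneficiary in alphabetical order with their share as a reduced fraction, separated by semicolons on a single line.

Uzoma, as surviving spouse, takes 2/5.
The remaining 3/5 passes to Bankole's descendants per stirpes.
The 3/5 is divided into 5 equal shares of 3/25 among Chidinma, Folake, Jide, Adaeze, Ebele.
Chidinma is living and takes 3/25.
Folake predeceased; the 3/25 allotted to Folake's branch passes to Folake's issue by representation.
The 3/25 is divided into 3 equal shares of 1/25 among Segun, Chukwudi, Lanre.
Segun is living and takes 1/25.
Chukwudi is living and takes 1/25.
Lanre is living and takes 1/25.
Jide is living and takes 3/25.
Adaeze is living and takes 3/25.
Ebele predeceased; the 3/25 allotted to Ebele's branch passes to Ebele's issue by representation.
The 3/25 is divided into 2 equal shares of 3/50 among Morounke, Ronke.
Morounke predeceased; the 3/50 allotted to Morounke's branch passes to Morounke's issue by representation.
The 3/50 is divided into 3 equal shares of 1/50 among Gbenga, Temitope, Kehinde.
Gbenga is living and takes 1/50.
Temitope is living and takes 1/50.
Kehinde is living and takes 1/50.
Ronke is living and takes 3/50.

Adaeze 3/25; Chidinma 3/25; Chukwudi 1/25; Gbenga 1/50; Jide 3/25; Kehinde 1/50; Lanre 1/25; Ronke 3/50; Segun 1/25; Temitope 1/50; Uzoma 2/5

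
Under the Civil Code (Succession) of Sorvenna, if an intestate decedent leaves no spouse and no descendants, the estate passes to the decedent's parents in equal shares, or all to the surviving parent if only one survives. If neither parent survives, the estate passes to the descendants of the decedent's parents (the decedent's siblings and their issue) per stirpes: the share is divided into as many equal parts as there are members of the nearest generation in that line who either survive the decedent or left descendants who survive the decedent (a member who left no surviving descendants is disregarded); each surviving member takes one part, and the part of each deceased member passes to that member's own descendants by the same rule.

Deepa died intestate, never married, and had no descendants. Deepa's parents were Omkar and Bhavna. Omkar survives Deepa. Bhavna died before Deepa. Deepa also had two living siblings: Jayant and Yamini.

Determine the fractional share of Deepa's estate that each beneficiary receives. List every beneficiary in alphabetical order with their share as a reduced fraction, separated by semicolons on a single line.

Omkar 1

Only one parent, Omkar, survives, so Omkar takes the entire estate. The siblings take nothing because a surviving parent has priority.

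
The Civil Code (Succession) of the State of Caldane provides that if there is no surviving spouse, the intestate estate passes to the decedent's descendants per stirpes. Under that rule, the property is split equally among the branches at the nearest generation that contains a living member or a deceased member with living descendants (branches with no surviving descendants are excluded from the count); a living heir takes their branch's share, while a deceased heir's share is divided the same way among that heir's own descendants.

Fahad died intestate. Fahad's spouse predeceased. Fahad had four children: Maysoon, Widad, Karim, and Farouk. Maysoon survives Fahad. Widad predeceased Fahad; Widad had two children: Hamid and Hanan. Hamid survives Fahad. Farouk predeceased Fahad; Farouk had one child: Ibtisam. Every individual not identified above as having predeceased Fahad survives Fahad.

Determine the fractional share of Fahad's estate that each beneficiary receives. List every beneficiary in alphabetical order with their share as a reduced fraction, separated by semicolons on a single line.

There is no surviving spouse, so the entire estate passes to Fahad's descendants per stirpes.
The estate is divided into 4 equal shares of 1/4 among Maysoon, Widad, Karim, Farouk.
Maysoon is living and takes 1/4.
Widad predeceased; the 1/4 allotted to Widad's branch passes to Widad's issue by representation.
The 1/4 is divided into 2 equal shares of 1/8 among Hamid, Hanan.
Hamid is living and takes 1/8.
Hanan is living and takes 1/8.
Karim is living and takes 1/4.
Farouk predeceased; the 1/4 allotted to Farouk's branch passes to Farouk's issue by representation.
Ibtisam is the sole taker at this level and receives the full 1/4.

Hamid 1/8; Hanan 1/8; Ibtisam 1/4; Karim 1/4; Maysoon 1/4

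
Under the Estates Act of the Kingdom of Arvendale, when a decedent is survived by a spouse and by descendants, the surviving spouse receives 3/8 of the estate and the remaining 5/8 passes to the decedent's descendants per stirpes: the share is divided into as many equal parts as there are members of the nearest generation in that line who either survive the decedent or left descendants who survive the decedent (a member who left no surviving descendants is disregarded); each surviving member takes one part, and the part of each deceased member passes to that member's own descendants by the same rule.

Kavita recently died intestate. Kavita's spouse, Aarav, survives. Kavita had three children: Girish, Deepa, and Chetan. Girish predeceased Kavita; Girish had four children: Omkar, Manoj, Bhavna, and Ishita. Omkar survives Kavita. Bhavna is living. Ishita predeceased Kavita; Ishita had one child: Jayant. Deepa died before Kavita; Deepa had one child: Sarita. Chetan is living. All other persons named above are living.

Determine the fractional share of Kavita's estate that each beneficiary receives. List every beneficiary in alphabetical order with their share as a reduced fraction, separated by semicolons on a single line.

Aarav 3/8; Bhavna 5/96; Chetan 5/24; Jayant 5/96; Manoj 5/96; Omkar 5/96; Sarita 5/24

Aarav, as surviving spouse, takes 3/8.
The remaining 5/8 passes to Kavita's descendants per stirpes.
The 5/8 is divided into 3 equal shares of 5/24 among Girish, Deepa, Chetan.
Girish predeceased; the 5/24 allotted to Girish's branch passes to Girish's issue by representation.
The 5/24 is divided into 4 equal shares of 5/96 among Omkar, Manoj, Bhavna, Ishita.
Omkar is living and takes 5/96.
Manoj is living and takes 5/96.
Bhavna is living and takes 5/96.
Ishita predeceased; the 5/96 allotted to Ishita's branch passes to Ishita's issue by representation.
Jayant is the sole taker at this level and receives the full 5/96.
Deepa predeceased; the 5/24 allotted to Deepa's branch passes to Deepa's issue by representation.
Sarita is the sole taker at this level and receives the full 5/24.
Chetan is living and takes 5/24.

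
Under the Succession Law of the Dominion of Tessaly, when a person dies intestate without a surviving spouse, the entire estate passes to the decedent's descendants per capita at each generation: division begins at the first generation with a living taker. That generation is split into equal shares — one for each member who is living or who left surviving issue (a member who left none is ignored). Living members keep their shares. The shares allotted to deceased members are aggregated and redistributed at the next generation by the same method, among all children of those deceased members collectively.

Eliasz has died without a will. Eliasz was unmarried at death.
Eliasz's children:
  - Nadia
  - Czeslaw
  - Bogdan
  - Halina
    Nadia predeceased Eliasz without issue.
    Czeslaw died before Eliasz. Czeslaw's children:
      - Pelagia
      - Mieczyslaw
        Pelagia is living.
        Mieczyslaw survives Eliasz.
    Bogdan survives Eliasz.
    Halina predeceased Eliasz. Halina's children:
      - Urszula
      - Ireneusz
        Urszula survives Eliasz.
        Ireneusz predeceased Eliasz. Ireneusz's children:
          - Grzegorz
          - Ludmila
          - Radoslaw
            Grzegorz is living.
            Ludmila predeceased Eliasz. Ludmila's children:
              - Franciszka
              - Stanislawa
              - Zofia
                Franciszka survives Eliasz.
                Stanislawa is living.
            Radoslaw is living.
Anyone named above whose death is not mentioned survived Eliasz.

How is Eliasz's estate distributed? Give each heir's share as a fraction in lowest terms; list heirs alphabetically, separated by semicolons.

Bogdan 1/3; Franciszka 1/54; Grzegorz 1/18; Mieczyslaw 1/6; Pelagia 1/6; Radoslaw 1/18; Stanislawa 1/54; Urszula 1/6; Zofia 1/54

There is no surviving spouse, so the entire estate passes to Eliasz's descendants per capita at each generation.
At generation 1 (Czeslaw, Bogdan, Halina) there are 3 shares of (1)/3 = 1/3 each.
Living: Bogdan — each takes 1/3.
Deceased: Czeslaw and Halina. Their combined 2/3 is pooled and carried to generation 2.
At generation 2 (Pelagia, Mieczyslaw, Urszula, Ireneusz) there are 4 shares of (2/3)/4 = 1/6 each.
Living: Pelagia, Mieczyslaw, and Urszula — each takes 1/6.
Deceased: Ireneusz. That 1/6 share is carried to generation 3.
At generation 3 (Grzegorz, Ludmila, Radoslaw) there are 3 shares of (1/6)/3 = 1/18 each.
Living: Grzegorz and Radoslaw — each takes 1/18.
Deceased: Ludmila. That 1/18 share is carried to generation 4.
At generation 4 (Franciszka, Stanislawa, Zofia) there are 3 shares of (1/18)/3 = 1/54 each.
Living: Franciszka, Stanislawa, and Zofia — each takes 1/54.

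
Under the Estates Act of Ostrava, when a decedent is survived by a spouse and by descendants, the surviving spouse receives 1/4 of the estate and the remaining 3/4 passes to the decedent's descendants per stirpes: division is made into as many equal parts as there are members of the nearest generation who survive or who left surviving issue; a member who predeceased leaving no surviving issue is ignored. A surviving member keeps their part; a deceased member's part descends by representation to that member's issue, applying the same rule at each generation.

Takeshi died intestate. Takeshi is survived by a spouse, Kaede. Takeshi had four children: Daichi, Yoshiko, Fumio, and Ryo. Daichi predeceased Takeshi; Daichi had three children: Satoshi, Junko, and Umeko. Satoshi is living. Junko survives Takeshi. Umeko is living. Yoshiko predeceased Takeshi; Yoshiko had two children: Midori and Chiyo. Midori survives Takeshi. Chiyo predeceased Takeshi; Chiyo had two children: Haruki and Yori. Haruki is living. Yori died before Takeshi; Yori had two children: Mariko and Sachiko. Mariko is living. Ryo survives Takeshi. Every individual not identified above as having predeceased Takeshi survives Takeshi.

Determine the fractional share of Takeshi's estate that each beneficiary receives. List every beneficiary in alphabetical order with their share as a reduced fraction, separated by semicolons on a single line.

Kaede, as surviving spouse, takes 1/4.
The remaining 3/4 passes to Takeshi's descendants per stirpes.
The 3/4 is divided into 4 equal shares of 3/16 among Daichi, Yoshiko, Fumio, Ryo.
Daichi predeceased; the 3/16 allotted to Daichi's branch passes to Daichi's issue by representation.
The 3/16 is divided into 3 equal shares of 1/16 among Satoshi, Junko, Umeko.
Satoshi is living and takes 1/16.
Junko is living and takes 1/16.
Umeko is living and takes 1/16.
Yoshiko predeceased; the 3/16 allotted to Yoshiko's branch passes to Yoshiko's issue by representation.
The 3/16 is divided into 2 equal shares of 3/32 among Midori, Chiyo.
Midori is living and takes 3/32.
Chiyo predeceased; the 3/32 allotted to Chiyo's branch passes to Chiyo's issue by representation.
The 3/32 is divided into 2 equal shares of 3/64 among Haruki, Yori.
Haruki is living and takes 3/64.
Yori predeceased; the 3/64 allotted to Yori's branch passes to Yori's issue by representation.
The 3/64 is divided into 2 equal shares of 3/128 among Mariko, Sachiko.
Mariko is living and takes 3/128.
Sachiko is living and takes 3/128.
Fumio is living and takes 3/16.
Ryo is living and takes 3/16.

Fumio 3/16; Haruki 3/64; Junko 1/16; Kaede 1/4; Mariko 3/128; Midori 3/32; Ryo 3/16; Sachiko 3/128; Satoshi 1/16; Umeko 1/16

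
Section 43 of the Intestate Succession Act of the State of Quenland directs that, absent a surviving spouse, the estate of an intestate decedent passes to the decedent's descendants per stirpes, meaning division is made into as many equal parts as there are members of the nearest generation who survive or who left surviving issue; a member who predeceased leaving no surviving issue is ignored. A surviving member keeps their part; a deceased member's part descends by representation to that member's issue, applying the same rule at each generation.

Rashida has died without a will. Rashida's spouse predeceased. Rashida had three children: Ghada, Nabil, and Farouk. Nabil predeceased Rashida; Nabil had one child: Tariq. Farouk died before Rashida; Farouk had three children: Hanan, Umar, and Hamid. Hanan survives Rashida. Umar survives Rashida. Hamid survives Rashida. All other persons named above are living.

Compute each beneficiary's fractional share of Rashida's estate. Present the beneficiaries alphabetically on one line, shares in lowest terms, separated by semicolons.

There is no surviving spouse, so the entire estate passes to Rashida's descendants per stirpes.
The estate is divided into 3 equal shares of 1/3 among Ghada, Nabil, Farouk.
Ghada is living and takes 1/3.
Nabil predeceased; the 1/3 allotted to Nabil's branch passes to Nabil's issue by representation.
Tariq is the sole taker at this level and receives the full 1/3.
Farouk predeceased; the 1/3 allotted to Farouk's branch passes to Farouk's issue by representation.
The 1/3 is divided into 3 equal shares of 1/9 among Hanan, Umar, Hamid.
Hanan is living and takes 1/9.
Umar is living and takes 1/9.
Hamid is living and takes 1/9.

Ghada 1/3; Hamid 1/9; Hanan 1/9; Tariq 1/3; Umar 1/9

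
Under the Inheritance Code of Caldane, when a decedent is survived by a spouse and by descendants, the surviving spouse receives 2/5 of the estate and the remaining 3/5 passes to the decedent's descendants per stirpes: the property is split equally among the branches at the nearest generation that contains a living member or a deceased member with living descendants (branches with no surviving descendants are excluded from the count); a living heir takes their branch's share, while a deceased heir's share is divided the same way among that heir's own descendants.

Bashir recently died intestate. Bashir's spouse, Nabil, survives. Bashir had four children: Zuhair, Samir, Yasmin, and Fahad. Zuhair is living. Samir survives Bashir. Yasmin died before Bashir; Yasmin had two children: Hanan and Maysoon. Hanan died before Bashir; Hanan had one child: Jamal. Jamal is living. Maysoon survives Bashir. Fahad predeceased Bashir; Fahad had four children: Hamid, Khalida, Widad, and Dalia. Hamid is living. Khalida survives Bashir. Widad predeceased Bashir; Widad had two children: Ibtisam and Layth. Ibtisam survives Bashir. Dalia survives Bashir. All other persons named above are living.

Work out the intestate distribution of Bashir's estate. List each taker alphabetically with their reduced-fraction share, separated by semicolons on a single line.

Dalia 3/80; Hamid 3/80; Ibtisam 3/160; Jamal 3/40; Khalida 3/80; Layth 3/160; Maysoon 3/40; Nabil 2/5; Samir 3/20; Zuhair 3/20

Nabil, as surviving spouse, takes 2/5.
The remaining 3/5 passes to Bashir's descendants per stirpes.
The 3/5 is divided into 4 equal shares of 3/20 among Zuhair, Samir, Yasmin, Fahad.
Zuhair is living and takes 3/20.
Samir is living and takes 3/20.
Yasmin predeceased; the 3/20 allotted to Yasmin's branch passes to Yasmin's issue by representation.
The 3/20 is divided into 2 equal shares of 3/40 among Hanan, Maysoon.
Hanan predeceased; the 3/40 allotted to Hanan's branch passes to Hanan's issue by representation.
Jamal is the sole taker at this level and receives the full 3/40.
Maysoon is living and takes 3/40.
Fahad predeceased; the 3/20 allotted to Fahad's branch passes to Fahad's issue by representation.
The 3/20 is divided into 4 equal shares of 3/80 among Hamid, Khalida, Widad, Dalia.
Hamid is living and takes 3/80.
Khalida is living and takes 3/80.
Widad predeceased; the 3/80 allotted to Widad's branch passes to Widad's issue by representation.
The 3/80 is divided into 2 equal shares of 3/160 among Ibtisam, Layth.
Ibtisam is living and takes 3/160.
Layth is living and takes 3/160.
Dalia is living and takes 3/80.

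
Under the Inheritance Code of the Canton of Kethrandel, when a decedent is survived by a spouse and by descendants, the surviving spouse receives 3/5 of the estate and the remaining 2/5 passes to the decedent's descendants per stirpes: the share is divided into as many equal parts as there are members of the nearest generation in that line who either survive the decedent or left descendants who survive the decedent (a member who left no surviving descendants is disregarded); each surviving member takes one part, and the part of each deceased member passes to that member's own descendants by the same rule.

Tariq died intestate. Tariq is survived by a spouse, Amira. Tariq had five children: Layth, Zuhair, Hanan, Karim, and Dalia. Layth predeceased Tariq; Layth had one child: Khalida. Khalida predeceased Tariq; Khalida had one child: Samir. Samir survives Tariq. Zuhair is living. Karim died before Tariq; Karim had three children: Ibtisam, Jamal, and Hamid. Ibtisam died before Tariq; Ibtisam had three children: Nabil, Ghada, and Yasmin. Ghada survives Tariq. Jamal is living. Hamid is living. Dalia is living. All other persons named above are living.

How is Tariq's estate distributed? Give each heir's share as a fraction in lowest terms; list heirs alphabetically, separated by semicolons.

Amira 3/5; Dalia 2/25; Ghada 2/225; Hamid 2/75; Hanan 2/25; Jamal 2/75; Nabil 2/225; Samir 2/25; Yasmin 2/225; Zuhair 2/25

Amira, as surviving spouse, takes 3/5.
The remaining 2/5 passes to Tariq's descendants per stirpes.
The 2/5 is divided into 5 equal shares of 2/25 among Layth, Zuhair, Hanan, Karim, Dalia.
Layth predeceased; the 2/25 allotted to Layth's branch passes to Layth's issue by representation.
Khalida's line is the sole branch at this level, so the full 2/25 passes to Khalida's issue by representation.
Samir is the sole taker at this level and receives the full 2/25.
Zuhair is living and takes 2/25.
Hanan is living and takes 2/25.
Karim predeceased; the 2/25 allotted to Karim's branch passes to Karim's issue by representation.
The 2/25 is divided into 3 equal shares of 2/75 among Ibtisam, Jamal, Hamid.
Ibtisam predeceased; the 2/75 allotted to Ibtisam's branch passes to Ibtisam's issue by representation.
The 2/75 is divided into 3 equal shares of 2/225 among Nabil, Ghada, Yasmin.
Nabil is living and takes 2/225.
Ghada is living and takes 2/225.
Yasmin is living and takes 2/225.
Jamal is living and takes 2/75.
Hamid is living and takes 2/75.
Dalia is living and takes 2/25.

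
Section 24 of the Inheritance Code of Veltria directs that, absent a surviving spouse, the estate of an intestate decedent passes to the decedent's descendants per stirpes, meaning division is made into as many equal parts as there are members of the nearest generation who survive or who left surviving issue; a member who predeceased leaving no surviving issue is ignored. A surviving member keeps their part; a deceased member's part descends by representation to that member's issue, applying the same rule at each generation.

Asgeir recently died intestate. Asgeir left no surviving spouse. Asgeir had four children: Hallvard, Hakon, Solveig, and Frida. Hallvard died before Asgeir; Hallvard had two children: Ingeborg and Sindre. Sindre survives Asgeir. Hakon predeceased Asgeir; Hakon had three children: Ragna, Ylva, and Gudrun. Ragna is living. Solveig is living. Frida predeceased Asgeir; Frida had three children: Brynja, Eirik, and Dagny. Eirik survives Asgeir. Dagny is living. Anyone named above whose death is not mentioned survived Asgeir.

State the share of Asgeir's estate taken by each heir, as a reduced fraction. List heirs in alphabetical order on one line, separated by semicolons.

Brynja 1/12; Dagny 1/12; Eirik 1/12; Gudrun 1/12; Ingeborg 1/8; Ragna 1/12; Sindre 1/8; Solveig 1/4; Ylva 1/12

There is no surviving spouse, so the entire estate passes to Asgeir's descendants per stirpes.
The estate is divided into 4 equal shares of 1/4 among Hallvard, Hakon, Solveig, Frida.
Hallvard predeceased; the 1/4 allotted to Hallvard's branch passes to Hallvard's issue by representation.
The 1/4 is divided into 2 equal shares of 1/8 among Ingeborg, Sindre.
Ingeborg is living and takes 1/8.
Sindre is living and takes 1/8.
Hakon predeceased; the 1/4 allotted to Hakon's branch passes to Hakon's issue by representation.
The 1/4 is divided into 3 equal shares of 1/12 among Ragna, Ylva, Gudrun.
Ragna is living and takes 1/12.
Ylva is living and takes 1/12.
Gudrun is living and takes 1/12.
Solveig is living and takes 1/4.
Frida predeceased; the 1/4 allotted to Frida's branch passes to Frida's issue by representation.
The 1/4 is divided into 3 equal shares of 1/12 among Brynja, Eirik, Dagny.
Brynja is living and takes 1/12.
Eirik is living and takes 1/12.
Dagny is living and takes 1/12.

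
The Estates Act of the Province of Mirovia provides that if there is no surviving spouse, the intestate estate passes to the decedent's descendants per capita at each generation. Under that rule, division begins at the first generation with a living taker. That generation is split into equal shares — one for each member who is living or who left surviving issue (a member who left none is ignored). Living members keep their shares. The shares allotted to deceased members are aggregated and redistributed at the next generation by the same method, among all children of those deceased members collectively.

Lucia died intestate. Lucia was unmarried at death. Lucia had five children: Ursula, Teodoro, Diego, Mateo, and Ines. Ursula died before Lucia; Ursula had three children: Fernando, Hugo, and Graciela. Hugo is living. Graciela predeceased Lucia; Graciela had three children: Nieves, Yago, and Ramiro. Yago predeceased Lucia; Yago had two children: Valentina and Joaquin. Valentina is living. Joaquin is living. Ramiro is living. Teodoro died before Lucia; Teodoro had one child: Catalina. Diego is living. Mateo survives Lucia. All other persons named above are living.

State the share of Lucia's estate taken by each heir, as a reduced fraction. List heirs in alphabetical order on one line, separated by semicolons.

There is no surviving spouse, so the entire estate passes to Lucia's descendants per capita at each generation.
At generation 1 (Ursula, Teodoro, Diego, Mateo, Ines) there are 5 shares of (1)/5 = 1/5 each.
Living: Diego, Mateo, and Ines — each takes 1/5.
Deceased: Ursula and Teodoro. Their combined 2/5 is pooled and carried to generation 2.
At generation 2 (Fernando, Hugo, Graciela, Catalina) there are 4 shares of (2/5)/4 = 1/10 each.
Living: Fernando, Hugo, and Catalina — each takes 1/10.
Deceased: Graciela. That 1/10 share is carried to generation 3.
At generation 3 (Nieves, Yago, Ramiro) there are 3 shares of (1/10)/3 = 1/30 each.
Living: Nieves and Ramiro — each takes 1/30.
Deceased: Yago. That 1/30 share is carried to generation 4.
At generation 4 (Valentina, Joaquin) there are 2 shares of (1/30)/2 = 1/60 each.
Living: Valentina and Joaquin — each takes 1/60.

Catalina 1/10; Diego 1/5; Fernando 1/10; Hugo 1/10; Ines 1/5; Joaquin 1/60; Mateo 1/5; Nieves 1/30; Ramiro 1/30; Valentina 1/60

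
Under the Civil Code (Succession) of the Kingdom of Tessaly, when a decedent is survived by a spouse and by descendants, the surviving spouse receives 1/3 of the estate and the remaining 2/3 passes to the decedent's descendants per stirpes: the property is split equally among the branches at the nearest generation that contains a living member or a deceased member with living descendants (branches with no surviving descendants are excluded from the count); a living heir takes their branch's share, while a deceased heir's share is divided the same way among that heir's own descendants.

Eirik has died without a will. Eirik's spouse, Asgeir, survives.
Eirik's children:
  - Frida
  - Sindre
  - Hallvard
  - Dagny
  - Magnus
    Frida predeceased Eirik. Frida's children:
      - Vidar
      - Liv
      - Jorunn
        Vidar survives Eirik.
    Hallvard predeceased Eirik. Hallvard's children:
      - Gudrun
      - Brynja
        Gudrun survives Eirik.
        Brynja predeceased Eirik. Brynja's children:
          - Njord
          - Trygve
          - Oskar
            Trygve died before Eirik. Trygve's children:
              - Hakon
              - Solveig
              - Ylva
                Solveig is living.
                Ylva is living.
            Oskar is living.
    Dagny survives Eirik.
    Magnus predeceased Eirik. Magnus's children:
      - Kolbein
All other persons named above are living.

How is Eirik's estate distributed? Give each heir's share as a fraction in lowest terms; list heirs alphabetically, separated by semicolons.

Asgeir 1/3; Dagny 2/15; Gudrun 1/15; Hakon 1/135; Jorunn 2/45; Kolbein 2/15; Liv 2/45; Njord 1/45; Oskar 1/45; Sindre 2/15; Solveig 1/135; Vidar 2/45; Ylva 1/135

Asgeir, as surviving spouse, takes 1/3.
The remaining 2/3 passes to Eirik's descendants per stirpes.
The 2/3 is divided into 5 equal shares of 2/15 among Frida, Sindre, Hallvard, Dagny, Magnus.
Frida predeceased; the 2/15 allotted to Frida's branch passes to Frida's issue by representation.
The 2/15 is divided into 3 equal shares of 2/45 among Vidar, Liv, Jorunn.
Vidar is living and takes 2/45.
Liv is living and takes 2/45.
Jorunn is living and takes 2/45.
Sindre is living and takes 2/15.
Hallvard predeceased; the 2/15 allotted to Hallvard's branch passes to Hallvard's issue by representation.
The 2/15 is divided into 2 equal shares of 1/15 among Gudrun, Brynja.
Gudrun is living and takes 1/15.
Brynja predeceased; the 1/15 allotted to Brynja's branch passes to Brynja's issue by representation.
The 1/15 is divided into 3 equal shares of 1/45 among Njord, Trygve, Oskar.
Njord is living and takes 1/45.
Trygve predeceased; the 1/45 allotted to Trygve's branch passes to Trygve's issue by representation.
The 1/45 is divided into 3 equal shares of 1/135 among Hakon, Solveig, Ylva.
Hakon is living and takes 1/135.
Solveig is living and takes 1/135.
Ylva is living and takes 1/135.
Oskar is living and takes 1/45.
Dagny is living and takes 2/15.
Magnus predeceased; the 2/15 allotted to Magnus's branch passes to Magnus's issue by representation.
Kolbein is the sole taker at this level and receives the full 2/15.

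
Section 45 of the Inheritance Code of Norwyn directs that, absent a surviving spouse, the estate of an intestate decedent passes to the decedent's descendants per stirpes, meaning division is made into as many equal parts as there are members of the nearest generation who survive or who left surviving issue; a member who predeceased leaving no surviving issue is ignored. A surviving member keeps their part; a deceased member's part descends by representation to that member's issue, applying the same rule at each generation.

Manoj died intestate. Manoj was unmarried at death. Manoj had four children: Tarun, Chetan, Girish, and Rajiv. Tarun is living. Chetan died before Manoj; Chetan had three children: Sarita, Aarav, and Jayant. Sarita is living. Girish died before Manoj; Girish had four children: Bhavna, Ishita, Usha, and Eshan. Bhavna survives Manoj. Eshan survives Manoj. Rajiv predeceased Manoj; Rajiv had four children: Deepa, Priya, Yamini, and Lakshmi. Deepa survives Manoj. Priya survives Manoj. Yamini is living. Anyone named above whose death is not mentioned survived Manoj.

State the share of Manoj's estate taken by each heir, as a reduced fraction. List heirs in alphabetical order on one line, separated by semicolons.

There is no surviving spouse, so the entire estate passes to Manoj's descendants per stirpes.
The estate is divided into 4 equal shares of 1/4 among Tarun, Chetan, Girish, Rajiv.
Tarun is living and takes 1/4.
Chetan predeceased; the 1/4 allotted to Chetan's branch passes to Chetan's issue by representation.
The 1/4 is divided into 3 equal shares of 1/12 among Sarita, Aarav, Jayant.
Sarita is living and takes 1/12.
Aarav is living and takes 1/12.
Jayant is living and takes 1/12.
Girish predeceased; the 1/4 allotted to Girish's branch passes to Girish's issue by representation.
The 1/4 is divided into 4 equal shares of 1/16 among Bhavna, Ishita, Usha, Eshan.
Bhavna is living and takes 1/16.
Ishita is living and takes 1/16.
Usha is living and takes 1/16.
Eshan is living and takes 1/16.
Rajiv predeceased; the 1/4 allotted to Rajiv's branch passes to Rajiv's issue by representation.
The 1/4 is divided into 4 equal shares of 1/16 among Deepa, Priya, Yamini, Lakshmi.
Deepa is living and takes 1/16.
Priya is living and takes 1/16.
Yamini is living and takes 1/16.
Lakshmi is living and takes 1/16.

Aarav 1/12; Bhavna 1/16; Deepa 1/16; Eshan 1/16; Ishita 1/16; Jayant 1/12; Lakshmi 1/16; Priya 1/16; Sarita 1/12; Tarun 1/4; Usha 1/16; Yamini 1/16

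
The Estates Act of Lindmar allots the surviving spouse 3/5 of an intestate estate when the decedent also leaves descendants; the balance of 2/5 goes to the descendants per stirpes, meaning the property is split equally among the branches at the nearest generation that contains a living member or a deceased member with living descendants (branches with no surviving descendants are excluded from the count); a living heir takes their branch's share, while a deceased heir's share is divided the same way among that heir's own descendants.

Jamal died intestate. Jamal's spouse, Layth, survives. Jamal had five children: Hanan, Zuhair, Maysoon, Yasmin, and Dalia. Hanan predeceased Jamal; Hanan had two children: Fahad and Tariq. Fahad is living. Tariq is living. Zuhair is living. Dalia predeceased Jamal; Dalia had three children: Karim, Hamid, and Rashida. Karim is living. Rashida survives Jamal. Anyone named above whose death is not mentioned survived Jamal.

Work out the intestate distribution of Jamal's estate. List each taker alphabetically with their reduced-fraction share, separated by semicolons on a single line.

Layth, as surviving spouse, takes 3/5.
The remaining 2/5 passes to Jamal's descendants per stirpes.
The 2/5 is divided into 5 equal shares of 2/25 among Hanan, Zuhair, Maysoon, Yasmin, Dalia.
Hanan predeceased; the 2/25 allotted to Hanan's branch passes to Hanan's issue by representation.
The 2/25 is divided into 2 equal shares of 1/25 among Fahad, Tariq.
Fahad is living and takes 1/25.
Tariq is living and takes 1/25.
Zuhair is living and takes 2/25.
Maysoon is living and takes 2/25.
Yasmin is living and takes 2/25.
Dalia predeceased; the 2/25 allotted to Dalia's branch passes to Dalia's issue by representation.
The 2/25 is divided into 3 equal shares of 2/75 among Karim, Hamid, Rashida.
Karim is living and takes 2/75.
Hamid is living and takes 2/75.
Rashida is living and takes 2/75.

Fahad 1/25; Hamid 2/75; Karim 2/75; Layth 3/5; Maysoon 2/25; Rashida 2/75; Tariq 1/25; Yasmin 2/25; Zuhair 2/25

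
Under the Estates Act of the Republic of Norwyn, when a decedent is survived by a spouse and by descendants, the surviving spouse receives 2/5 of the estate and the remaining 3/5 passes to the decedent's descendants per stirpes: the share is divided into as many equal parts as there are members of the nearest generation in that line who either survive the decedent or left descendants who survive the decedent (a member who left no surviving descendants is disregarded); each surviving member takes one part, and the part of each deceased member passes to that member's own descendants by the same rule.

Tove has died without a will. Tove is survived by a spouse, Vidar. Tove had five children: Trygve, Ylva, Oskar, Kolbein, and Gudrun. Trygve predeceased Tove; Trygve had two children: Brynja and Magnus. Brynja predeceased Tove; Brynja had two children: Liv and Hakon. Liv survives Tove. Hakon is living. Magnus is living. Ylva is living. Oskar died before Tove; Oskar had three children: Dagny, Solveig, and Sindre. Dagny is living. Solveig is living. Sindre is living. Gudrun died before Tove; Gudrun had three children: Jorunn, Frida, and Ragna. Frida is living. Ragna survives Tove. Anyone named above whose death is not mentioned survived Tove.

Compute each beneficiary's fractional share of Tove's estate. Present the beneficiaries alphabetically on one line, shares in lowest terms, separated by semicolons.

Vidar, as surviving spouse, takes 2/5.
The remaining 3/5 passes to Tove's descendants per stirpes.
The 3/5 is divided into 5 equal shares of 3/25 among Trygve, Ylva, Oskar, Kolbein, Gudrun.
Trygve predeceased; the 3/25 allotted to Trygve's branch passes to Trygve's issue by representation.
The 3/25 is divided into 2 equal shares of 3/50 among Brynja, Magnus.
Brynja predeceased; the 3/50 allotted to Brynja's branch passes to Brynja's issue by representation.
The 3/50 is divided into 2 equal shares of 3/100 among Liv, Hakon.
Liv is living and takes 3/100.
Hakon is living and takes 3/100.
Magnus is living and takes 3/50.
Ylva is living and takes 3/25.
Oskar predeceased; the 3/25 allotted to Oskar's branch passes to Oskar's issue by representation.
The 3/25 is divided into 3 equal shares of 1/25 among Dagny, Solveig, Sindre.
Dagny is living and takes 1/25.
Solveig is living and takes 1/25.
Sindre is living and takes 1/25.
Kolbein is living and takes 3/25.
Gudrun predeceased; the 3/25 allotted to Gudrun's branch passes to Gudrun's issue by representation.
The 3/25 is divided into 3 equal shares of 1/25 among Jorunn, Frida, Ragna.
Jorunn is living and takes 1/25.
Frida is living and takes 1/25.
Ragna is living and takes 1/25.

Dagny 1/25; Frida 1/25; Hakon 3/100; Jorunn 1/25; Kolbein 3/25; Liv 3/100; Magnus 3/50; Ragna 1/25; Sindre 1/25; Solveig 1/25; Vidar 2/5; Ylva 3/25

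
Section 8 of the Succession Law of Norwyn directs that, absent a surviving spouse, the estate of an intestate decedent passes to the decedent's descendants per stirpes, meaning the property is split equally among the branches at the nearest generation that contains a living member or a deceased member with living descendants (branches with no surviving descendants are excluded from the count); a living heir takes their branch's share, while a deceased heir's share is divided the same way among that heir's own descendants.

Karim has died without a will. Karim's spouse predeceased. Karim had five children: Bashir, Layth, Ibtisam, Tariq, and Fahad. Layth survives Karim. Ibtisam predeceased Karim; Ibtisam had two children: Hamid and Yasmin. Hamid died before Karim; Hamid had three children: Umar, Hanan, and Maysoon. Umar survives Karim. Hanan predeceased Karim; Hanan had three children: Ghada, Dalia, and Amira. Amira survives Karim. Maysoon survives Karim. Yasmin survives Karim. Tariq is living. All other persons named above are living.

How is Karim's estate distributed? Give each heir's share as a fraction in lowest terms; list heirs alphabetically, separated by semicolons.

There is no surviving spouse, so the entire estate passes to Karim's descendants per stirpes.
The estate is divided into 5 equal shares of 1/5 among Bashir, Layth, Ibtisam, Tariq, Fahad.
Bashir is living and takes 1/5.
Layth is living and takes 1/5.
Ibtisam predeceased; the 1/5 allotted to Ibtisam's branch passes to Ibtisam's issue by representation.
The 1/5 is divided into 2 equal shares of 1/10 among Hamid, Yasmin.
Hamid predeceased; the 1/10 allotted to Hamid's branch passes to Hamid's issue by representation.
The 1/10 is divided into 3 equal shares of 1/30 among Umar, Hanan, Maysoon.
Umar is living and takes 1/30.
Hanan predeceased; the 1/30 allotted to Hanan's branch passes to Hanan's issue by representation.
The 1/30 is divided into 3 equal shares of 1/90 among Ghada, Dalia, Amira.
Ghada is living and takes 1/90.
Dalia is living and takes 1/90.
Amira is living and takes 1/90.
Maysoon is living and takes 1/30.
Yasmin is living and takes 1/10.
Tariq is living and takes 1/5.
Fahad is living and takes 1/5.

Amira 1/90; Bashir 1/5; Dalia 1/90; Fahad 1/5; Ghada 1/90; Layth 1/5; Maysoon 1/30; Tariq 1/5; Umar 1/30; Yasmin 1/10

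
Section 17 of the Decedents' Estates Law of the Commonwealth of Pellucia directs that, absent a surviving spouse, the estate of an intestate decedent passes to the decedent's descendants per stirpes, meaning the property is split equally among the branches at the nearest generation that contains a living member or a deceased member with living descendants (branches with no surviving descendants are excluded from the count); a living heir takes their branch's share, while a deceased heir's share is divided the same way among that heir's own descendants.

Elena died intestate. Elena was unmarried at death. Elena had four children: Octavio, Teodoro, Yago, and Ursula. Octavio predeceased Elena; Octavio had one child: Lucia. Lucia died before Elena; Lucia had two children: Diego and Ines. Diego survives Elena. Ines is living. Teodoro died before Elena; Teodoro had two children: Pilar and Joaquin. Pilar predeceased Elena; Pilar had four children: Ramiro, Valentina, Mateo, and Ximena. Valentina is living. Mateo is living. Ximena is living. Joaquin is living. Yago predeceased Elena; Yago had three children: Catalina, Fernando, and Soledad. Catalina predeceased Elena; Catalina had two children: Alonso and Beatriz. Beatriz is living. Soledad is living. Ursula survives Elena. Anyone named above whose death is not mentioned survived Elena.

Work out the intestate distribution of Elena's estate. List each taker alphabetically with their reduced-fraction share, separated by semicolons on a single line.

Alonso 1/24; Beatriz 1/24; Diego 1/8; Fernando 1/12; Ines 1/8; Joaquin 1/8; Mateo 1/32; Ramiro 1/32; Soledad 1/12; Ursula 1/4; Valentina 1/32; Ximena 1/32

There is no surviving spouse, so the entire estate passes to Elena's descendants per stirpes.
The estate is divided into 4 equal shares of 1/4 among Octavio, Teodoro, Yago, Ursula.
Octavio predeceased; the 1/4 allotted to Octavio's branch passes to Octavio's issue by representation.
Lucia's line is the sole branch at this level, so the full 1/4 passes to Lucia's issue by representation.
The 1/4 is divided into 2 equal shares of 1/8 among Diego, Ines.
Diego is living and takes 1/8.
Ines is living and takes 1/8.
Teodoro predeceased; the 1/4 allotted to Teodoro's branch passes to Teodoro's issue by representation.
The 1/4 is divided into 2 equal shares of 1/8 among Pilar, Joaquin.
Pilar predeceased; the 1/8 allotted to Pilar's branch passes to Pilar's issue by representation.
The 1/8 is divided into 4 equal shares of 1/32 among Ramiro, Valentina, Mateo, Ximena.
Ramiro is living and takes 1/32.
Valentina is living and takes 1/32.
Mateo is living and takes 1/32.
Ximena is living and takes 1/32.
Joaquin is living and takes 1/8.
Yago predeceased; the 1/4 allotted to Yago's branch passes to Yago's issue by representation.
The 1/4 is divided into 3 equal shares of 1/12 among Catalina, Fernando, Soledad.
Catalina predeceased; the 1/12 allotted to Catalina's branch passes to Catalina's issue by representation.
The 1/12 is divided into 2 equal shares of 1/24 among Alonso, Beatriz.
Alonso is living and takes 1/24.
Beatriz is living and takes 1/24.
Fernando is living and takes 1/12.
Soledad is living and takes 1/12.
Ursula is living and takes 1/4.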